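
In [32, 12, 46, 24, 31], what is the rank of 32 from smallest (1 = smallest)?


Sort ascending: [12, 24, 31, 32, 46]
Find 32 in the sorted list.
32 is at position 4 (1-indexed).
Final answer: 4


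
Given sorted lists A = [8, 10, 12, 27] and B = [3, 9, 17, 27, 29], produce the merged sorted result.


List A: [8, 10, 12, 27]
List B: [3, 9, 17, 27, 29]
Repeatedly compare the front elements and take the smaller:
  8 vs 3 -> take 3
  8 vs 9 -> take 8
  10 vs 9 -> take 9
  10 vs 17 -> take 10
  12 vs 17 -> take 12
  27 vs 17 -> take 17
  27 vs 27 -> take 27
  A is exhausted; append the rest of B: [27, 29]
Final answer: [3, 8, 9, 10, 12, 17, 27, 27, 29]


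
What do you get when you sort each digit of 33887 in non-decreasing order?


The number 33887 has digits: 3, 3, 8, 8, 7
Sorted: 3, 3, 7, 8, 8
Joining the sorted digits gives the result.
Final answer: 33788


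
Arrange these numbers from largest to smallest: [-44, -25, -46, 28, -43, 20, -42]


Original list: [-44, -25, -46, 28, -43, 20, -42]
Repeatedly take the largest remaining element:
  Remaining [-44, -25, -46, 28, -43, 20, -42] -> largest is 28
  Remaining [-44, -25, -46, -43, 20, -42] -> largest is 20
  Remaining [-44, -25, -46, -43, -42] -> largest is -25
  Remaining [-44, -46, -43, -42] -> largest is -42
  Remaining [-44, -46, -43] -> largest is -43
  Remaining [-44, -46] -> largest is -44
  Remaining [-46] -> largest is -46
Collecting the picks in order gives the descending list.
Final answer: [28, 20, -25, -42, -43, -44, -46]


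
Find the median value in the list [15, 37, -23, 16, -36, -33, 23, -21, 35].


First, sort the list: [-36, -33, -23, -21, 15, 16, 23, 35, 37]
The list has 9 elements (odd count).
The middle index is 4 (0-based), and the element there is 15.
Final answer: 15


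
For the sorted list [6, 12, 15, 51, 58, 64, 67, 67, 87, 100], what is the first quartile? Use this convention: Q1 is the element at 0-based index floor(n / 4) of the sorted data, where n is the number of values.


The list has n = 10 elements.
Q1 index = floor(10 / 4) = floor(2.5) = 2
Counting from index 0 in the sorted data, the element at index 2 is 15.
Final answer: 15


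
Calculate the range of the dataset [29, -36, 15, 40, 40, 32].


Maximum value: 40
Minimum value: -36
Range = 40 - (-36) = 76
Final answer: 76


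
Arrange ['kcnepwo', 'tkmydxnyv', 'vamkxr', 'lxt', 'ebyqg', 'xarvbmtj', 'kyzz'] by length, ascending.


Compute lengths:
  'kcnepwo' has length 7
  'tkmydxnyv' has length 9
  'vamkxr' has length 6
  'lxt' has length 3
  'ebyqg' has length 5
  'xarvbmtj' has length 8
  'kyzz' has length 4
Lengths in increasing order: 3 < 4 < 5 < 6 < 7 < 8 < 9
Listing the words in that order gives the answer.
Final answer: ['lxt', 'kyzz', 'ebyqg', 'vamkxr', 'kcnepwo', 'xarvbmtj', 'tkmydxnyv']


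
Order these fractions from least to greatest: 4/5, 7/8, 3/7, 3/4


Convert to decimal for comparison:
  4/5 = 0.8
  7/8 = 0.875
  3/7 = 0.4286
  3/4 = 0.75
Decimals in increasing order: 0.4286 < 0.75 < 0.8 < 0.875
Writing each back as its fraction gives the sorted order.
Final answer: 3/7, 3/4, 4/5, 7/8


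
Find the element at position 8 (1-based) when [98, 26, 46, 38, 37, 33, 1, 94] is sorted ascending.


Sort ascending: [1, 26, 33, 37, 38, 46, 94, 98]
The 8th element (1-indexed) is at index 7.
Value = 98
Final answer: 98


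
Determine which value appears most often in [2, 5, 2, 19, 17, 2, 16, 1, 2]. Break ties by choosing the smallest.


Count the frequency of each value:
  1 appears 1 time(s)
  2 appears 4 time(s)
  5 appears 1 time(s)
  16 appears 1 time(s)
  17 appears 1 time(s)
  19 appears 1 time(s)
Maximum frequency is 4.
Only 2 reaches that frequency, so it is the mode.
Final answer: 2


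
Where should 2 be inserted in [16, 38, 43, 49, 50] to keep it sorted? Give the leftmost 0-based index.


List is sorted: [16, 38, 43, 49, 50]
We need the leftmost position where 2 can be inserted, i.e. the first index whose element is >= 2 (or the end of the list if none is).
Binary search with low=0, high=5 (0-based indices):
  low=0, high=5, mid=2: a[2]=43 >= 2, so high = 2
  low=0, high=2, mid=1: a[1]=38 >= 2, so high = 1
  low=0, high=1, mid=0: a[0]=16 >= 2, so high = 0
Now low = high = 0, so the insertion index is 0.
Final answer: 0


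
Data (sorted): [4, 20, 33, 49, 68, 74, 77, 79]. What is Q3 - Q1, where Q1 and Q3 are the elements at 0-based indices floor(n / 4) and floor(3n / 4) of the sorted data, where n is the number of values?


The data has n = 8 elements.
Q1 index = floor(8 / 4) = floor(2) = 2; Q3 index = floor(3 * 8 / 4) = floor(6) = 6
Q1 = element at index 2 = 33
Q3 = element at index 6 = 77
IQR = 77 - 33 = 44
Final answer: 44


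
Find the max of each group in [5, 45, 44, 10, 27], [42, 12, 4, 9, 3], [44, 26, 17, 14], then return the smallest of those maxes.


Find max of each group:
  Group 1: [5, 45, 44, 10, 27] -> max = 45
  Group 2: [42, 12, 4, 9, 3] -> max = 42
  Group 3: [44, 26, 17, 14] -> max = 44
Maxes: [45, 42, 44]
Minimum of maxes = 42
Final answer: 42


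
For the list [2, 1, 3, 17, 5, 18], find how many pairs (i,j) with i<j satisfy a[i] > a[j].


For each element, count the later elements that are smaller than it:
  2 (index 0): smaller elements after it = [1] -> 1
  1 (index 1): smaller elements after it = [] -> 0
  3 (index 2): smaller elements after it = [] -> 0
  17 (index 3): smaller elements after it = [5] -> 1
  5 (index 4): smaller elements after it = [] -> 0
Total inversions = 1 + 0 + 0 + 1 + 0 = 2
Final answer: 2


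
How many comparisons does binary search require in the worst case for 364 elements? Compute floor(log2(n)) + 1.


Binary search halves the search space each step.
Maximum comparisons = floor(log2(364)) + 1
log2(364) = 8.5078
floor(log2(364)) = 8, so 8 + 1 = 9
Final answer: 9


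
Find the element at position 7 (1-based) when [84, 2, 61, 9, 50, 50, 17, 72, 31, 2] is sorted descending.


Sort descending: [84, 72, 61, 50, 50, 31, 17, 9, 2, 2]
The 7th element (1-indexed) is at index 6.
Value = 17
Final answer: 17


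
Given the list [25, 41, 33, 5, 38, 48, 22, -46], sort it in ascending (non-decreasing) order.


Original list: [25, 41, 33, 5, 38, 48, 22, -46]
Repeatedly take the smallest remaining element:
  Remaining [25, 41, 33, 5, 38, 48, 22, -46] -> smallest is -46
  Remaining [25, 41, 33, 5, 38, 48, 22] -> smallest is 5
  Remaining [25, 41, 33, 38, 48, 22] -> smallest is 22
  Remaining [25, 41, 33, 38, 48] -> smallest is 25
  Remaining [41, 33, 38, 48] -> smallest is 33
  Remaining [41, 38, 48] -> smallest is 38
  Remaining [41, 48] -> smallest is 41
  Remaining [48] -> smallest is 48
Collecting the picks in order gives the sorted list.
Final answer: [-46, 5, 22, 25, 33, 38, 41, 48]


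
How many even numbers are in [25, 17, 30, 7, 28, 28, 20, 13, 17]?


Check each element:
  25 is odd
  17 is odd
  30 is even
  7 is odd
  28 is even
  28 is even
  20 is even
  13 is odd
  17 is odd
Evens: [30, 28, 28, 20]
Count of evens = 4
Final answer: 4


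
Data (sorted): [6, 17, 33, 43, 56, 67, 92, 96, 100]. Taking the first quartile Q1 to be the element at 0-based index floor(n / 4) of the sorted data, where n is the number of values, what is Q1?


The list has n = 9 elements.
Q1 index = floor(9 / 4) = floor(2.25) = 2
Counting from index 0 in the sorted data, the element at index 2 is 33.
Final answer: 33


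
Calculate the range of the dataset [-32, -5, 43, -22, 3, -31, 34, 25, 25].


Maximum value: 43
Minimum value: -32
Range = 43 - (-32) = 75
Final answer: 75


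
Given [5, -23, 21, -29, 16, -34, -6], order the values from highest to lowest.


Original list: [5, -23, 21, -29, 16, -34, -6]
Repeatedly take the largest remaining element:
  Remaining [5, -23, 21, -29, 16, -34, -6] -> largest is 21
  Remaining [5, -23, -29, 16, -34, -6] -> largest is 16
  Remaining [5, -23, -29, -34, -6] -> largest is 5
  Remaining [-23, -29, -34, -6] -> largest is -6
  Remaining [-23, -29, -34] -> largest is -23
  Remaining [-29, -34] -> largest is -29
  Remaining [-34] -> largest is -34
Collecting the picks in order gives the descending list.
Final answer: [21, 16, 5, -6, -23, -29, -34]


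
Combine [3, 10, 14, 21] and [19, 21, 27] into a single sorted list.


List A: [3, 10, 14, 21]
List B: [19, 21, 27]
Repeatedly compare the front elements and take the smaller:
  3 vs 19 -> take 3
  10 vs 19 -> take 10
  14 vs 19 -> take 14
  21 vs 19 -> take 19
  21 vs 21 -> take 21
  A is exhausted; append the rest of B: [21, 27]
Final answer: [3, 10, 14, 19, 21, 21, 27]


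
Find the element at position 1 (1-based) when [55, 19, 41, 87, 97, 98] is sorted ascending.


Sort ascending: [19, 41, 55, 87, 97, 98]
The 1st element (1-indexed) is at index 0.
Value = 19
Final answer: 19


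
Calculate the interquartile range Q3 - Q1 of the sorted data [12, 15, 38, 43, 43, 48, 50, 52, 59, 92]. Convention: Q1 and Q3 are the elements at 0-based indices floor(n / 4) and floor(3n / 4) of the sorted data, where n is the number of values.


The data has n = 10 elements.
Q1 index = floor(10 / 4) = floor(2.5) = 2; Q3 index = floor(3 * 10 / 4) = floor(7.5) = 7
Q1 = element at index 2 = 38
Q3 = element at index 7 = 52
IQR = 52 - 38 = 14
Final answer: 14


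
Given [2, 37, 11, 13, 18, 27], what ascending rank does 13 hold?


Sort ascending: [2, 11, 13, 18, 27, 37]
Find 13 in the sorted list.
13 is at position 3 (1-indexed).
Final answer: 3


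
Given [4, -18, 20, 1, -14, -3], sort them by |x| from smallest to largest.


Compute absolute values:
  |4| = 4
  |-18| = 18
  |20| = 20
  |1| = 1
  |-14| = 14
  |-3| = 3
Absolute values in increasing order: 1 < 3 < 4 < 14 < 18 < 20
Listing the original numbers in that order gives the answer.
Final answer: [1, -3, 4, -14, -18, 20]


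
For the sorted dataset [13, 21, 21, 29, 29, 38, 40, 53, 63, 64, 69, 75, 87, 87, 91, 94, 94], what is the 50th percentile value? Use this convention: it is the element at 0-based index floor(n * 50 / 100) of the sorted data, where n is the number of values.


The dataset has n = 17 elements.
Index = floor(17 * 50 / 100) = floor(850 / 100) = floor(8.5) = 8
Counting from index 0 in the sorted data, the element at index 8 is 63.
Final answer: 63


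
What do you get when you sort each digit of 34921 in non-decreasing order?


The number 34921 has digits: 3, 4, 9, 2, 1
Sorted: 1, 2, 3, 4, 9
Joining the sorted digits gives the result.
Final answer: 12349


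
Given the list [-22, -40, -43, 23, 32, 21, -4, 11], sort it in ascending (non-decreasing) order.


Original list: [-22, -40, -43, 23, 32, 21, -4, 11]
Repeatedly take the smallest remaining element:
  Remaining [-22, -40, -43, 23, 32, 21, -4, 11] -> smallest is -43
  Remaining [-22, -40, 23, 32, 21, -4, 11] -> smallest is -40
  Remaining [-22, 23, 32, 21, -4, 11] -> smallest is -22
  Remaining [23, 32, 21, -4, 11] -> smallest is -4
  Remaining [23, 32, 21, 11] -> smallest is 11
  Remaining [23, 32, 21] -> smallest is 21
  Remaining [23, 32] -> smallest is 23
  Remaining [32] -> smallest is 32
Collecting the picks in order gives the sorted list.
Final answer: [-43, -40, -22, -4, 11, 21, 23, 32]


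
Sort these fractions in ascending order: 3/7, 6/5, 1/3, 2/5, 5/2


Convert to decimal for comparison:
  3/7 = 0.4286
  6/5 = 1.2
  1/3 = 0.3333
  2/5 = 0.4
  5/2 = 2.5
Decimals in increasing order: 0.3333 < 0.4 < 0.4286 < 1.2 < 2.5
Writing each back as its fraction gives the sorted order.
Final answer: 1/3, 2/5, 3/7, 6/5, 5/2


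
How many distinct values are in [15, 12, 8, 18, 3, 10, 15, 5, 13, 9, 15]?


List all unique values:
Distinct values: [3, 5, 8, 9, 10, 12, 13, 15, 18]
Count = 9
Final answer: 9


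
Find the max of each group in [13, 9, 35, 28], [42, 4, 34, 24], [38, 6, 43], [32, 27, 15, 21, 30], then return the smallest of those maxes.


Find max of each group:
  Group 1: [13, 9, 35, 28] -> max = 35
  Group 2: [42, 4, 34, 24] -> max = 42
  Group 3: [38, 6, 43] -> max = 43
  Group 4: [32, 27, 15, 21, 30] -> max = 32
Maxes: [35, 42, 43, 32]
Minimum of maxes = 32
Final answer: 32


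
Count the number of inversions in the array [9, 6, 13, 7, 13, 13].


For each element, count the later elements that are smaller than it:
  9 (index 0): smaller elements after it = [6, 7] -> 2
  6 (index 1): smaller elements after it = [] -> 0
  13 (index 2): smaller elements after it = [7] -> 1
  7 (index 3): smaller elements after it = [] -> 0
  13 (index 4): smaller elements after it = [] -> 0
Total inversions = 2 + 0 + 1 + 0 + 0 = 3
Final answer: 3


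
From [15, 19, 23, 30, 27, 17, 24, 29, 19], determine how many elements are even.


Check each element:
  15 is odd
  19 is odd
  23 is odd
  30 is even
  27 is odd
  17 is odd
  24 is even
  29 is odd
  19 is odd
Evens: [30, 24]
Count of evens = 2
Final answer: 2


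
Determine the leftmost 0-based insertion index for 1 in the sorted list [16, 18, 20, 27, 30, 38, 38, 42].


List is sorted: [16, 18, 20, 27, 30, 38, 38, 42]
We need the leftmost position where 1 can be inserted, i.e. the first index whose element is >= 1 (or the end of the list if none is).
Binary search with low=0, high=8 (0-based indices):
  low=0, high=8, mid=4: a[4]=30 >= 1, so high = 4
  low=0, high=4, mid=2: a[2]=20 >= 1, so high = 2
  low=0, high=2, mid=1: a[1]=18 >= 1, so high = 1
  low=0, high=1, mid=0: a[0]=16 >= 1, so high = 0
Now low = high = 0, so the insertion index is 0.
Final answer: 0


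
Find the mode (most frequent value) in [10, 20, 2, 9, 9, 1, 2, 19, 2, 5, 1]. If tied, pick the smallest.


Count the frequency of each value:
  1 appears 2 time(s)
  2 appears 3 time(s)
  5 appears 1 time(s)
  9 appears 2 time(s)
  10 appears 1 time(s)
  19 appears 1 time(s)
  20 appears 1 time(s)
Maximum frequency is 3.
Only 2 reaches that frequency, so it is the mode.
Final answer: 2


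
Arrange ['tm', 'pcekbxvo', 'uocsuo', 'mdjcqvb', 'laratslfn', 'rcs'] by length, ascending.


Compute lengths:
  'tm' has length 2
  'pcekbxvo' has length 8
  'uocsuo' has length 6
  'mdjcqvb' has length 7
  'laratslfn' has length 9
  'rcs' has length 3
Lengths in increasing order: 2 < 3 < 6 < 7 < 8 < 9
Listing the words in that order gives the answer.
Final answer: ['tm', 'rcs', 'uocsuo', 'mdjcqvb', 'pcekbxvo', 'laratslfn']


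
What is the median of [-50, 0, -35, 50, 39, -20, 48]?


First, sort the list: [-50, -35, -20, 0, 39, 48, 50]
The list has 7 elements (odd count).
The middle index is 3 (0-based), and the element there is 0.
Final answer: 0


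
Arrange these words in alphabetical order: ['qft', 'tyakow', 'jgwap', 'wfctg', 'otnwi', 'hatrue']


Compare strings character by character (the first differing letter decides):
  'hatrue' < 'jgwap' since 'h' < 'j' at position 1
  'jgwap' < 'otnwi' since 'j' < 'o' at position 1
  'otnwi' < 'qft' since 'o' < 'q' at position 1
  'qft' < 'tyakow' since 'q' < 't' at position 1
  'tyakow' < 'wfctg' since 't' < 'w' at position 1
Chaining these comparisons gives the alphabetical order.
Final answer: ['hatrue', 'jgwap', 'otnwi', 'qft', 'tyakow', 'wfctg']


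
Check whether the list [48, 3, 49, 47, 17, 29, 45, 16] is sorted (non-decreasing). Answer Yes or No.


Check consecutive pairs:
  48 <= 3? False
  3 <= 49? True
  49 <= 47? False
  47 <= 17? False
  17 <= 29? True
  29 <= 45? True
  45 <= 16? False
4 consecutive pair(s) are out of order, so the list is not sorted.
Final answer: No


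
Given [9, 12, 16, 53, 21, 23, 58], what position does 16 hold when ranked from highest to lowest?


Sort descending: [58, 53, 23, 21, 16, 12, 9]
Find 16 in the sorted list.
16 is at position 5.
Final answer: 5


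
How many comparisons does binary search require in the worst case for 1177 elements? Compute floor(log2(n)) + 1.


Binary search halves the search space each step.
Maximum comparisons = floor(log2(1177)) + 1
log2(1177) = 10.2009
floor(log2(1177)) = 10, so 10 + 1 = 11
Final answer: 11


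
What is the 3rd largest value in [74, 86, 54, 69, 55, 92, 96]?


Sort descending: [96, 92, 86, 74, 69, 55, 54]
The 3rd element (1-indexed) is at index 2.
Value = 86
Final answer: 86


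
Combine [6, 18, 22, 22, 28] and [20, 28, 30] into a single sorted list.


List A: [6, 18, 22, 22, 28]
List B: [20, 28, 30]
Repeatedly compare the front elements and take the smaller:
  6 vs 20 -> take 6
  18 vs 20 -> take 18
  22 vs 20 -> take 20
  22 vs 28 -> take 22
  22 vs 28 -> take 22
  28 vs 28 -> take 28
  A is exhausted; append the rest of B: [28, 30]
Final answer: [6, 18, 20, 22, 22, 28, 28, 30]


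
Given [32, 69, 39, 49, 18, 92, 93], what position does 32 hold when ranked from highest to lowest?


Sort descending: [93, 92, 69, 49, 39, 32, 18]
Find 32 in the sorted list.
32 is at position 6.
Final answer: 6


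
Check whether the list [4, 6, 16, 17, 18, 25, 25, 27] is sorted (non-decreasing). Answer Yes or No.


Check consecutive pairs:
  4 <= 6? True
  6 <= 16? True
  16 <= 17? True
  17 <= 18? True
  18 <= 25? True
  25 <= 25? True
  25 <= 27? True
Every consecutive pair is in order, so the list is non-decreasing.
Final answer: Yes


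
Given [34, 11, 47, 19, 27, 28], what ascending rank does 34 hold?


Sort ascending: [11, 19, 27, 28, 34, 47]
Find 34 in the sorted list.
34 is at position 5 (1-indexed).
Final answer: 5


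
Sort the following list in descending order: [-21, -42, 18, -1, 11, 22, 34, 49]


Original list: [-21, -42, 18, -1, 11, 22, 34, 49]
Repeatedly take the largest remaining element:
  Remaining [-21, -42, 18, -1, 11, 22, 34, 49] -> largest is 49
  Remaining [-21, -42, 18, -1, 11, 22, 34] -> largest is 34
  Remaining [-21, -42, 18, -1, 11, 22] -> largest is 22
  Remaining [-21, -42, 18, -1, 11] -> largest is 18
  Remaining [-21, -42, -1, 11] -> largest is 11
  Remaining [-21, -42, -1] -> largest is -1
  Remaining [-21, -42] -> largest is -21
  Remaining [-42] -> largest is -42
Collecting the picks in order gives the descending list.
Final answer: [49, 34, 22, 18, 11, -1, -21, -42]


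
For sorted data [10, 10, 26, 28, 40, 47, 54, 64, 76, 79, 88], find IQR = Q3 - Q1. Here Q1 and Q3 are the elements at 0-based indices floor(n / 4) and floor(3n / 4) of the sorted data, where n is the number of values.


The data has n = 11 elements.
Q1 index = floor(11 / 4) = floor(2.75) = 2; Q3 index = floor(3 * 11 / 4) = floor(8.25) = 8
Q1 = element at index 2 = 26
Q3 = element at index 8 = 76
IQR = 76 - 26 = 50
Final answer: 50


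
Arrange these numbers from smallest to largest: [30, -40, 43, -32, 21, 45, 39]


Original list: [30, -40, 43, -32, 21, 45, 39]
Repeatedly take the smallest remaining element:
  Remaining [30, -40, 43, -32, 21, 45, 39] -> smallest is -40
  Remaining [30, 43, -32, 21, 45, 39] -> smallest is -32
  Remaining [30, 43, 21, 45, 39] -> smallest is 21
  Remaining [30, 43, 45, 39] -> smallest is 30
  Remaining [43, 45, 39] -> smallest is 39
  Remaining [43, 45] -> smallest is 43
  Remaining [45] -> smallest is 45
Collecting the picks in order gives the sorted list.
Final answer: [-40, -32, 21, 30, 39, 43, 45]


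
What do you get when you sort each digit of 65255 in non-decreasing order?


The number 65255 has digits: 6, 5, 2, 5, 5
Sorted: 2, 5, 5, 5, 6
Joining the sorted digits gives the result.
Final answer: 25556


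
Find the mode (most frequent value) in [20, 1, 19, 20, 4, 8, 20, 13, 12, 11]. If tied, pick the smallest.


Count the frequency of each value:
  1 appears 1 time(s)
  4 appears 1 time(s)
  8 appears 1 time(s)
  11 appears 1 time(s)
  12 appears 1 time(s)
  13 appears 1 time(s)
  19 appears 1 time(s)
  20 appears 3 time(s)
Maximum frequency is 3.
Only 20 reaches that frequency, so it is the mode.
Final answer: 20


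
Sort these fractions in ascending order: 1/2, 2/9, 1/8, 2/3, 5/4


Convert to decimal for comparison:
  1/2 = 0.5
  2/9 = 0.2222
  1/8 = 0.125
  2/3 = 0.6667
  5/4 = 1.25
Decimals in increasing order: 0.125 < 0.2222 < 0.5 < 0.6667 < 1.25
Writing each back as its fraction gives the sorted order.
Final answer: 1/8, 2/9, 1/2, 2/3, 5/4


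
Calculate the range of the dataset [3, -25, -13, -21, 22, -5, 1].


Maximum value: 22
Minimum value: -25
Range = 22 - (-25) = 47
Final answer: 47


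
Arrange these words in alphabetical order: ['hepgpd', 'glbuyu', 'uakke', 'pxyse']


Compare strings character by character (the first differing letter decides):
  'glbuyu' < 'hepgpd' since 'g' < 'h' at position 1
  'hepgpd' < 'pxyse' since 'h' < 'p' at position 1
  'pxyse' < 'uakke' since 'p' < 'u' at position 1
Chaining these comparisons gives the alphabetical order.
Final answer: ['glbuyu', 'hepgpd', 'pxyse', 'uakke']


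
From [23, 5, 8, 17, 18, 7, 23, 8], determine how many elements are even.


Check each element:
  23 is odd
  5 is odd
  8 is even
  17 is odd
  18 is even
  7 is odd
  23 is odd
  8 is even
Evens: [8, 18, 8]
Count of evens = 3
Final answer: 3


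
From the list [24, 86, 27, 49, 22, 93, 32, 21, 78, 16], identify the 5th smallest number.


Sort ascending: [16, 21, 22, 24, 27, 32, 49, 78, 86, 93]
The 5th element (1-indexed) is at index 4.
Value = 27
Final answer: 27


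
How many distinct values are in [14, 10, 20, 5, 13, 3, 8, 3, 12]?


List all unique values:
Distinct values: [3, 5, 8, 10, 12, 13, 14, 20]
Count = 8
Final answer: 8


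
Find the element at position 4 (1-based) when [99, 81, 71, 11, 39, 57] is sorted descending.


Sort descending: [99, 81, 71, 57, 39, 11]
The 4th element (1-indexed) is at index 3.
Value = 57
Final answer: 57


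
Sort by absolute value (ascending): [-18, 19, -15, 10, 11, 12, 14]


Compute absolute values:
  |-18| = 18
  |19| = 19
  |-15| = 15
  |10| = 10
  |11| = 11
  |12| = 12
  |14| = 14
Absolute values in increasing order: 10 < 11 < 12 < 14 < 15 < 18 < 19
Listing the original numbers in that order gives the answer.
Final answer: [10, 11, 12, 14, -15, -18, 19]


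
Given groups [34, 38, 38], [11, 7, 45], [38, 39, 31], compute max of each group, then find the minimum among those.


Find max of each group:
  Group 1: [34, 38, 38] -> max = 38
  Group 2: [11, 7, 45] -> max = 45
  Group 3: [38, 39, 31] -> max = 39
Maxes: [38, 45, 39]
Minimum of maxes = 38
Final answer: 38


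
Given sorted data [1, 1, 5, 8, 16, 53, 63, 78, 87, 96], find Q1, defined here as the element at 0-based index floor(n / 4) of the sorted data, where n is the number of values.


The list has n = 10 elements.
Q1 index = floor(10 / 4) = floor(2.5) = 2
Counting from index 0 in the sorted data, the element at index 2 is 5.
Final answer: 5


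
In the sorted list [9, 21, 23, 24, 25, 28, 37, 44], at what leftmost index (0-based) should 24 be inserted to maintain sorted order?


List is sorted: [9, 21, 23, 24, 25, 28, 37, 44]
We need the leftmost position where 24 can be inserted, i.e. the first index whose element is >= 24 (or the end of the list if none is).
Binary search with low=0, high=8 (0-based indices):
  low=0, high=8, mid=4: a[4]=25 >= 24, so high = 4
  low=0, high=4, mid=2: a[2]=23 < 24, so low = 3
  low=3, high=4, mid=3: a[3]=24 >= 24, so high = 3
Now low = high = 3, so the insertion index is 3.
Final answer: 3


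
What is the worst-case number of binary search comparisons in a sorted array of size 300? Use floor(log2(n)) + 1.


Binary search halves the search space each step.
Maximum comparisons = floor(log2(300)) + 1
log2(300) = 8.2288
floor(log2(300)) = 8, so 8 + 1 = 9
Final answer: 9


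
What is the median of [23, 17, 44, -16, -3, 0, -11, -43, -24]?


First, sort the list: [-43, -24, -16, -11, -3, 0, 17, 23, 44]
The list has 9 elements (odd count).
The middle index is 4 (0-based), and the element there is -3.
Final answer: -3


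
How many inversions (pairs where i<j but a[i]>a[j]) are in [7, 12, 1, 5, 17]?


For each element, count the later elements that are smaller than it:
  7 (index 0): smaller elements after it = [1, 5] -> 2
  12 (index 1): smaller elements after it = [1, 5] -> 2
  1 (index 2): smaller elements after it = [] -> 0
  5 (index 3): smaller elements after it = [] -> 0
Total inversions = 2 + 2 + 0 + 0 = 4
Final answer: 4


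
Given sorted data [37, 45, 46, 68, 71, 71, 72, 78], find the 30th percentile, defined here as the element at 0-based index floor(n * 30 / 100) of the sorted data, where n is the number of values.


The dataset has n = 8 elements.
Index = floor(8 * 30 / 100) = floor(240 / 100) = floor(2.4) = 2
Counting from index 0 in the sorted data, the element at index 2 is 46.
Final answer: 46


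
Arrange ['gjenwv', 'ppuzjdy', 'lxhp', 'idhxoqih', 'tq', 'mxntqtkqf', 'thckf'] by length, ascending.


Compute lengths:
  'gjenwv' has length 6
  'ppuzjdy' has length 7
  'lxhp' has length 4
  'idhxoqih' has length 8
  'tq' has length 2
  'mxntqtkqf' has length 9
  'thckf' has length 5
Lengths in increasing order: 2 < 4 < 5 < 6 < 7 < 8 < 9
Listing the words in that order gives the answer.
Final answer: ['tq', 'lxhp', 'thckf', 'gjenwv', 'ppuzjdy', 'idhxoqih', 'mxntqtkqf']


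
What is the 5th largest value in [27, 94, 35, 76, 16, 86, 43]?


Sort descending: [94, 86, 76, 43, 35, 27, 16]
The 5th element (1-indexed) is at index 4.
Value = 35
Final answer: 35


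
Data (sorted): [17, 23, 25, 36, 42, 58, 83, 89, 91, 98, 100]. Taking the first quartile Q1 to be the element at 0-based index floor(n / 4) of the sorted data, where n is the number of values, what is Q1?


The list has n = 11 elements.
Q1 index = floor(11 / 4) = floor(2.75) = 2
Counting from index 0 in the sorted data, the element at index 2 is 25.
Final answer: 25


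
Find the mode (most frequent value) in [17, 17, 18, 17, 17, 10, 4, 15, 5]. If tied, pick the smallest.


Count the frequency of each value:
  4 appears 1 time(s)
  5 appears 1 time(s)
  10 appears 1 time(s)
  15 appears 1 time(s)
  17 appears 4 time(s)
  18 appears 1 time(s)
Maximum frequency is 4.
Only 17 reaches that frequency, so it is the mode.
Final answer: 17


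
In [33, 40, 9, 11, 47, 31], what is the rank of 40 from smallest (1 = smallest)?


Sort ascending: [9, 11, 31, 33, 40, 47]
Find 40 in the sorted list.
40 is at position 5 (1-indexed).
Final answer: 5


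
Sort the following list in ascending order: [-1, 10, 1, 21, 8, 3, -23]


Original list: [-1, 10, 1, 21, 8, 3, -23]
Repeatedly take the smallest remaining element:
  Remaining [-1, 10, 1, 21, 8, 3, -23] -> smallest is -23
  Remaining [-1, 10, 1, 21, 8, 3] -> smallest is -1
  Remaining [10, 1, 21, 8, 3] -> smallest is 1
  Remaining [10, 21, 8, 3] -> smallest is 3
  Remaining [10, 21, 8] -> smallest is 8
  Remaining [10, 21] -> smallest is 10
  Remaining [21] -> smallest is 21
Collecting the picks in order gives the sorted list.
Final answer: [-23, -1, 1, 3, 8, 10, 21]


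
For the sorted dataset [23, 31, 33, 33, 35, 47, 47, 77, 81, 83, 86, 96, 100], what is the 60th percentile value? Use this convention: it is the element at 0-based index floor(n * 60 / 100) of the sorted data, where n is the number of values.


The dataset has n = 13 elements.
Index = floor(13 * 60 / 100) = floor(780 / 100) = floor(7.8) = 7
Counting from index 0 in the sorted data, the element at index 7 is 77.
Final answer: 77


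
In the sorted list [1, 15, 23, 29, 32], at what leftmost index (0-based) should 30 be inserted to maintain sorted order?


List is sorted: [1, 15, 23, 29, 32]
We need the leftmost position where 30 can be inserted, i.e. the first index whose element is >= 30 (or the end of the list if none is).
Binary search with low=0, high=5 (0-based indices):
  low=0, high=5, mid=2: a[2]=23 < 30, so low = 3
  low=3, high=5, mid=4: a[4]=32 >= 30, so high = 4
  low=3, high=4, mid=3: a[3]=29 < 30, so low = 4
Now low = high = 4, so the insertion index is 4.
Final answer: 4


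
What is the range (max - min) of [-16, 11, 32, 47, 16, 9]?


Maximum value: 47
Minimum value: -16
Range = 47 - (-16) = 63
Final answer: 63


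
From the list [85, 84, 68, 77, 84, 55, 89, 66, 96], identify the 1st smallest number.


Sort ascending: [55, 66, 68, 77, 84, 84, 85, 89, 96]
The 1st element (1-indexed) is at index 0.
Value = 55
Final answer: 55


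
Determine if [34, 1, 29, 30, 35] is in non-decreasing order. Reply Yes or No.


Check consecutive pairs:
  34 <= 1? False
  1 <= 29? True
  29 <= 30? True
  30 <= 35? True
1 consecutive pair(s) are out of order, so the list is not sorted.
Final answer: No


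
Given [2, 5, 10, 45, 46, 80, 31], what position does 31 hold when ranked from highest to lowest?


Sort descending: [80, 46, 45, 31, 10, 5, 2]
Find 31 in the sorted list.
31 is at position 4.
Final answer: 4


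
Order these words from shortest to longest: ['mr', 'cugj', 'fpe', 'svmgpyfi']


Compute lengths:
  'mr' has length 2
  'cugj' has length 4
  'fpe' has length 3
  'svmgpyfi' has length 8
Lengths in increasing order: 2 < 3 < 4 < 8
Listing the words in that order gives the answer.
Final answer: ['mr', 'fpe', 'cugj', 'svmgpyfi']


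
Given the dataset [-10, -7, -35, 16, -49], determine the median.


First, sort the list: [-49, -35, -10, -7, 16]
The list has 5 elements (odd count).
The middle index is 2 (0-based), and the element there is -10.
Final answer: -10


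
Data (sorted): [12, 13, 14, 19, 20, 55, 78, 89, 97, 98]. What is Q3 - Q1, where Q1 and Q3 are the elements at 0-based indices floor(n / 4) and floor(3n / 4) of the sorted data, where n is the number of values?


The data has n = 10 elements.
Q1 index = floor(10 / 4) = floor(2.5) = 2; Q3 index = floor(3 * 10 / 4) = floor(7.5) = 7
Q1 = element at index 2 = 14
Q3 = element at index 7 = 89
IQR = 89 - 14 = 75
Final answer: 75


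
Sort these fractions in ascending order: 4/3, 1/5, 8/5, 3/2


Convert to decimal for comparison:
  4/3 = 1.3333
  1/5 = 0.2
  8/5 = 1.6
  3/2 = 1.5
Decimals in increasing order: 0.2 < 1.3333 < 1.5 < 1.6
Writing each back as its fraction gives the sorted order.
Final answer: 1/5, 4/3, 3/2, 8/5


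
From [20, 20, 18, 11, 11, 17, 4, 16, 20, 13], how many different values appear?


List all unique values:
Distinct values: [4, 11, 13, 16, 17, 18, 20]
Count = 7
Final answer: 7


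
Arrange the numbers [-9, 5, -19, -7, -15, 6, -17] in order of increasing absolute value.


Compute absolute values:
  |-9| = 9
  |5| = 5
  |-19| = 19
  |-7| = 7
  |-15| = 15
  |6| = 6
  |-17| = 17
Absolute values in increasing order: 5 < 6 < 7 < 9 < 15 < 17 < 19
Listing the original numbers in that order gives the answer.
Final answer: [5, 6, -7, -9, -15, -17, -19]


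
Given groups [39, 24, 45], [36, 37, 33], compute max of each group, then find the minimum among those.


Find max of each group:
  Group 1: [39, 24, 45] -> max = 45
  Group 2: [36, 37, 33] -> max = 37
Maxes: [45, 37]
Minimum of maxes = 37
Final answer: 37


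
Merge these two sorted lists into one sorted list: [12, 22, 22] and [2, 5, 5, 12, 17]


List A: [12, 22, 22]
List B: [2, 5, 5, 12, 17]
Repeatedly compare the front elements and take the smaller:
  12 vs 2 -> take 2
  12 vs 5 -> take 5
  12 vs 5 -> take 5
  12 vs 12 -> take 12
  22 vs 12 -> take 12
  22 vs 17 -> take 17
  B is exhausted; append the rest of A: [22, 22]
Final answer: [2, 5, 5, 12, 12, 17, 22, 22]


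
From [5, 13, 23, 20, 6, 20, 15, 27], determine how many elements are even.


Check each element:
  5 is odd
  13 is odd
  23 is odd
  20 is even
  6 is even
  20 is even
  15 is odd
  27 is odd
Evens: [20, 6, 20]
Count of evens = 3
Final answer: 3


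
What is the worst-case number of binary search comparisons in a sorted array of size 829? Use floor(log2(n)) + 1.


Binary search halves the search space each step.
Maximum comparisons = floor(log2(829)) + 1
log2(829) = 9.6952
floor(log2(829)) = 9, so 9 + 1 = 10
Final answer: 10


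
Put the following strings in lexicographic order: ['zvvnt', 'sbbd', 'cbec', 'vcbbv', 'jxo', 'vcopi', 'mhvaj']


Compare strings character by character (the first differing letter decides):
  'cbec' < 'jxo' since 'c' < 'j' at position 1
  'jxo' < 'mhvaj' since 'j' < 'm' at position 1
  'mhvaj' < 'sbbd' since 'm' < 's' at position 1
  'sbbd' < 'vcbbv' since 's' < 'v' at position 1
  'vcbbv' < 'vcopi' since 'b' < 'o' at position 3
  'vcopi' < 'zvvnt' since 'v' < 'z' at position 1
Chaining these comparisons gives the alphabetical order.
Final answer: ['cbec', 'jxo', 'mhvaj', 'sbbd', 'vcbbv', 'vcopi', 'zvvnt']


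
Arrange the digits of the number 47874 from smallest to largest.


The number 47874 has digits: 4, 7, 8, 7, 4
Sorted: 4, 4, 7, 7, 8
Joining the sorted digits gives the result.
Final answer: 44778


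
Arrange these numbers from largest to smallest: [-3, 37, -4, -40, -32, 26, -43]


Original list: [-3, 37, -4, -40, -32, 26, -43]
Repeatedly take the largest remaining element:
  Remaining [-3, 37, -4, -40, -32, 26, -43] -> largest is 37
  Remaining [-3, -4, -40, -32, 26, -43] -> largest is 26
  Remaining [-3, -4, -40, -32, -43] -> largest is -3
  Remaining [-4, -40, -32, -43] -> largest is -4
  Remaining [-40, -32, -43] -> largest is -32
  Remaining [-40, -43] -> largest is -40
  Remaining [-43] -> largest is -43
Collecting the picks in order gives the descending list.
Final answer: [37, 26, -3, -4, -32, -40, -43]


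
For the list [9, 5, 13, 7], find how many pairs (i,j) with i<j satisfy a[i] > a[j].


For each element, count the later elements that are smaller than it:
  9 (index 0): smaller elements after it = [5, 7] -> 2
  5 (index 1): smaller elements after it = [] -> 0
  13 (index 2): smaller elements after it = [7] -> 1
Total inversions = 2 + 0 + 1 = 3
Final answer: 3


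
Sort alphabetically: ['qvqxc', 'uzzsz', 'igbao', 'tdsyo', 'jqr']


Compare strings character by character (the first differing letter decides):
  'igbao' < 'jqr' since 'i' < 'j' at position 1
  'jqr' < 'qvqxc' since 'j' < 'q' at position 1
  'qvqxc' < 'tdsyo' since 'q' < 't' at position 1
  'tdsyo' < 'uzzsz' since 't' < 'u' at position 1
Chaining these comparisons gives the alphabetical order.
Final answer: ['igbao', 'jqr', 'qvqxc', 'tdsyo', 'uzzsz']


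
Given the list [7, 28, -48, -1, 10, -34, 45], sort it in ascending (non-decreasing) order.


Original list: [7, 28, -48, -1, 10, -34, 45]
Repeatedly take the smallest remaining element:
  Remaining [7, 28, -48, -1, 10, -34, 45] -> smallest is -48
  Remaining [7, 28, -1, 10, -34, 45] -> smallest is -34
  Remaining [7, 28, -1, 10, 45] -> smallest is -1
  Remaining [7, 28, 10, 45] -> smallest is 7
  Remaining [28, 10, 45] -> smallest is 10
  Remaining [28, 45] -> smallest is 28
  Remaining [45] -> smallest is 45
Collecting the picks in order gives the sorted list.
Final answer: [-48, -34, -1, 7, 10, 28, 45]


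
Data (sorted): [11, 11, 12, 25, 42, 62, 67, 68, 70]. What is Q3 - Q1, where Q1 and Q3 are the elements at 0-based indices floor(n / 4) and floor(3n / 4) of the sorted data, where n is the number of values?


The data has n = 9 elements.
Q1 index = floor(9 / 4) = floor(2.25) = 2; Q3 index = floor(3 * 9 / 4) = floor(6.75) = 6
Q1 = element at index 2 = 12
Q3 = element at index 6 = 67
IQR = 67 - 12 = 55
Final answer: 55


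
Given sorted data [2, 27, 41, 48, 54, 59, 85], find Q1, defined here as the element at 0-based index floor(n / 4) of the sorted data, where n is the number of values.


The list has n = 7 elements.
Q1 index = floor(7 / 4) = floor(1.75) = 1
Counting from index 0 in the sorted data, the element at index 1 is 27.
Final answer: 27


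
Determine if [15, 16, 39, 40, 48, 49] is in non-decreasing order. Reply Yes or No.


Check consecutive pairs:
  15 <= 16? True
  16 <= 39? True
  39 <= 40? True
  40 <= 48? True
  48 <= 49? True
Every consecutive pair is in order, so the list is non-decreasing.
Final answer: Yes


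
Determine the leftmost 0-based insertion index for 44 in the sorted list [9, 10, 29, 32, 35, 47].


List is sorted: [9, 10, 29, 32, 35, 47]
We need the leftmost position where 44 can be inserted, i.e. the first index whose element is >= 44 (or the end of the list if none is).
Binary search with low=0, high=6 (0-based indices):
  low=0, high=6, mid=3: a[3]=32 < 44, so low = 4
  low=4, high=6, mid=5: a[5]=47 >= 44, so high = 5
  low=4, high=5, mid=4: a[4]=35 < 44, so low = 5
Now low = high = 5, so the insertion index is 5.
Final answer: 5


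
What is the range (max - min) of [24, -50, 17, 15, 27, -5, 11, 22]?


Maximum value: 27
Minimum value: -50
Range = 27 - (-50) = 77
Final answer: 77


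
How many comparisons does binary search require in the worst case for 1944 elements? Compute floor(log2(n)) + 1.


Binary search halves the search space each step.
Maximum comparisons = floor(log2(1944)) + 1
log2(1944) = 10.9248
floor(log2(1944)) = 10, so 10 + 1 = 11
Final answer: 11


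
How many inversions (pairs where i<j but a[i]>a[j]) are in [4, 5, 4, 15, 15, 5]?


For each element, count the later elements that are smaller than it:
  4 (index 0): smaller elements after it = [] -> 0
  5 (index 1): smaller elements after it = [4] -> 1
  4 (index 2): smaller elements after it = [] -> 0
  15 (index 3): smaller elements after it = [5] -> 1
  15 (index 4): smaller elements after it = [5] -> 1
Total inversions = 0 + 1 + 0 + 1 + 1 = 3
Final answer: 3


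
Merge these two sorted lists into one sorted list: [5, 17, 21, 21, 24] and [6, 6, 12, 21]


List A: [5, 17, 21, 21, 24]
List B: [6, 6, 12, 21]
Repeatedly compare the front elements and take the smaller:
  5 vs 6 -> take 5
  17 vs 6 -> take 6
  17 vs 6 -> take 6
  17 vs 12 -> take 12
  17 vs 21 -> take 17
  21 vs 21 -> take 21
  21 vs 21 -> take 21
  24 vs 21 -> take 21
  B is exhausted; append the rest of A: [24]
Final answer: [5, 6, 6, 12, 17, 21, 21, 21, 24]


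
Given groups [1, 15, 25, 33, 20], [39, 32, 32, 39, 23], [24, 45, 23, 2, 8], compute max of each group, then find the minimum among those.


Find max of each group:
  Group 1: [1, 15, 25, 33, 20] -> max = 33
  Group 2: [39, 32, 32, 39, 23] -> max = 39
  Group 3: [24, 45, 23, 2, 8] -> max = 45
Maxes: [33, 39, 45]
Minimum of maxes = 33
Final answer: 33


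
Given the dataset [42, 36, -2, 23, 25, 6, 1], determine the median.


First, sort the list: [-2, 1, 6, 23, 25, 36, 42]
The list has 7 elements (odd count).
The middle index is 3 (0-based), and the element there is 23.
Final answer: 23


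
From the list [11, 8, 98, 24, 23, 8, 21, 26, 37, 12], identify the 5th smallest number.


Sort ascending: [8, 8, 11, 12, 21, 23, 24, 26, 37, 98]
The 5th element (1-indexed) is at index 4.
Value = 21
Final answer: 21


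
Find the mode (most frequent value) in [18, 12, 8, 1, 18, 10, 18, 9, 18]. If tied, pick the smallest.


Count the frequency of each value:
  1 appears 1 time(s)
  8 appears 1 time(s)
  9 appears 1 time(s)
  10 appears 1 time(s)
  12 appears 1 time(s)
  18 appears 4 time(s)
Maximum frequency is 4.
Only 18 reaches that frequency, so it is the mode.
Final answer: 18


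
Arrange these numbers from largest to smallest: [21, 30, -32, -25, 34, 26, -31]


Original list: [21, 30, -32, -25, 34, 26, -31]
Repeatedly take the largest remaining element:
  Remaining [21, 30, -32, -25, 34, 26, -31] -> largest is 34
  Remaining [21, 30, -32, -25, 26, -31] -> largest is 30
  Remaining [21, -32, -25, 26, -31] -> largest is 26
  Remaining [21, -32, -25, -31] -> largest is 21
  Remaining [-32, -25, -31] -> largest is -25
  Remaining [-32, -31] -> largest is -31
  Remaining [-32] -> largest is -32
Collecting the picks in order gives the descending list.
Final answer: [34, 30, 26, 21, -25, -31, -32]


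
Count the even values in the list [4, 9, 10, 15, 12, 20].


Check each element:
  4 is even
  9 is odd
  10 is even
  15 is odd
  12 is even
  20 is even
Evens: [4, 10, 12, 20]
Count of evens = 4
Final answer: 4


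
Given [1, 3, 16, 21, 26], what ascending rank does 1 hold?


Sort ascending: [1, 3, 16, 21, 26]
Find 1 in the sorted list.
1 is at position 1 (1-indexed).
Final answer: 1


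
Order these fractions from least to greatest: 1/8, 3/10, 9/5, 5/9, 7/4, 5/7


Convert to decimal for comparison:
  1/8 = 0.125
  3/10 = 0.3
  9/5 = 1.8
  5/9 = 0.5556
  7/4 = 1.75
  5/7 = 0.7143
Decimals in increasing order: 0.125 < 0.3 < 0.5556 < 0.7143 < 1.75 < 1.8
Writing each back as its fraction gives the sorted order.
Final answer: 1/8, 3/10, 5/9, 5/7, 7/4, 9/5
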